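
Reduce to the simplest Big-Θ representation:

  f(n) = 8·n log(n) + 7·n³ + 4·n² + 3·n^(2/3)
Θ(n³)

Order the terms by growth rate: 3·n^(2/3) ≺ 8·n log(n) ≺ 4·n² ≺ 7·n³.
The fastest-growing term 7·n³ dominates as n → ∞; dropping its constant factor gives Θ(n³).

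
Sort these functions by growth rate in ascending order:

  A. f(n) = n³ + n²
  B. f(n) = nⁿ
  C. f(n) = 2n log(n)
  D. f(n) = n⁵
C < A < D < B

Comparing growth rates:
C = 2n log(n) is O(n log n)
A = n³ + n² is O(n³)
D = n⁵ is O(n⁵)
B = nⁿ is O(nⁿ)

Therefore, the order from slowest to fastest is: C < A < D < B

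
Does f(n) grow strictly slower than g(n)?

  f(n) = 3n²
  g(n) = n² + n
False

f(n) = 3n² is O(n²), and g(n) = n² + n is O(n²).
Since they have the same growth rate, f(n) = o(g(n)) is false.
(f = o(g) requires f to grow strictly slower, not equal.)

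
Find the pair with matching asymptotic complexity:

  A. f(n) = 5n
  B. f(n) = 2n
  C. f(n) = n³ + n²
A and B

Examining each function:
  A. 5n is O(n)
  B. 2n is O(n)
  C. n³ + n² is O(n³)

Functions A and B both have the same complexity class.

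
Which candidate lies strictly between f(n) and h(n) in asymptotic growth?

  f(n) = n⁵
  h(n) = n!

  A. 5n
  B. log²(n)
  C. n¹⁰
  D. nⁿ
C

We need g(n) with n⁵ = o(g(n)) and g(n) = o(n!), i.e. O(n⁵) ≺ g ≺ O(n!).
Check each option:
  A. 5n — O(n) does not grow strictly faster than f(n)
  B. log²(n) — O(log² n) does not grow strictly faster than f(n)
  C. n¹⁰ — O(n¹⁰) is strictly between O(n⁵) and O(n!) ✓
  D. nⁿ — O(nⁿ) does not grow strictly slower than h(n)

Only option C (n¹⁰) lies strictly between.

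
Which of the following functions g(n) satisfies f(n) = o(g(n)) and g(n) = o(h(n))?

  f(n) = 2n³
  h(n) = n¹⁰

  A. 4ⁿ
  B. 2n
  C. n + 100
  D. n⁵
D

We need g(n) with 2n³ = o(g(n)) and g(n) = o(n¹⁰), i.e. O(n³) ≺ g ≺ O(n¹⁰).
Check each option:
  A. 4ⁿ — O(4ⁿ) does not grow strictly slower than h(n)
  B. 2n — O(n) does not grow strictly faster than f(n)
  C. n + 100 — O(n) does not grow strictly faster than f(n)
  D. n⁵ — O(n⁵) is strictly between O(n³) and O(n¹⁰) ✓

Only option D (n⁵) lies strictly between.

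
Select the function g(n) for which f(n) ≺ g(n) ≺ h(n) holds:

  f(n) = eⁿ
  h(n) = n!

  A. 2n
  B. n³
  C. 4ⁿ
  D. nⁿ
C

We need g(n) with eⁿ = o(g(n)) and g(n) = o(n!), i.e. O(eⁿ) ≺ g ≺ O(n!).
Check each option:
  A. 2n — O(n) does not grow strictly faster than f(n)
  B. n³ — O(n³) does not grow strictly faster than f(n)
  C. 4ⁿ — O(4ⁿ) is strictly between O(eⁿ) and O(n!) ✓
  D. nⁿ — O(nⁿ) does not grow strictly slower than h(n)

Only option C (4ⁿ) lies strictly between.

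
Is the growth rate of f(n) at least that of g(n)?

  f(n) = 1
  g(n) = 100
True

f(n) = 1 and g(n) = 100 are both O(1).
Big-Ω permits equal growth rates (f ≥ c·g for some c > 0), so f(n) = Ω(g(n)) is true.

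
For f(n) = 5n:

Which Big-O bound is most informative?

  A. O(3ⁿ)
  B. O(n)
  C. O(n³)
B

f(n) = 5n is O(n).
All listed options are valid Big-O bounds (upper bounds),
but O(n) is the tightest (smallest valid bound).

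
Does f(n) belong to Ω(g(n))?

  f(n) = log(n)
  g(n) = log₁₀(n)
True

f(n) = log(n) and g(n) = log₁₀(n) are both O(log n).
Big-Ω permits equal growth rates (f ≥ c·g for some c > 0), so f(n) = Ω(g(n)) is true.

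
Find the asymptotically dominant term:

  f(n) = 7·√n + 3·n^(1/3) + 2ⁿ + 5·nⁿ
5·nⁿ

Looking at each term:
  - 7·√n is O(√n)
  - 3·n^(1/3) is O(n^(1/3))
  - 2ⁿ is O(2ⁿ)
  - 5·nⁿ is O(nⁿ)

The term 5·nⁿ (O(nⁿ)) grows fastest and dominates all others.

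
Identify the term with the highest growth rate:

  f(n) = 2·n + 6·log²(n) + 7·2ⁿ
7·2ⁿ

Looking at each term:
  - 2·n is O(n)
  - 6·log²(n) is O(log² n)
  - 7·2ⁿ is O(2ⁿ)

The term 7·2ⁿ (O(2ⁿ)) grows fastest and dominates all others.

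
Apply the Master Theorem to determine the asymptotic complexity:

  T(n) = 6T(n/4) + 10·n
Θ(n^log₄(6))

Master Theorem: a = 6, b = 4, f(n) = 10·n.
Compute the critical exponent d = log₄(6) = 1.292.
Compare f(n) = Θ(n) against n^d:
  k = 1 < d = 1.292, so f(n) = O(n^(d-ε)) — Case 1.
  The recursion cost dominates: T(n) = Θ(n^d) = Θ(n^log₄(6)).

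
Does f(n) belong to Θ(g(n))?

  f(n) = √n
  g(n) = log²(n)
False

f(n) = √n is O(√n), and g(n) = log²(n) is O(log² n).
Since they have different growth rates, f(n) = Θ(g(n)) is false.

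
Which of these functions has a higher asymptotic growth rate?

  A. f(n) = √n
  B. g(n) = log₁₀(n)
A

f(n) = √n is O(√n), while g(n) = log₁₀(n) is O(log n).
Since O(√n) grows faster than O(log n), f(n) dominates.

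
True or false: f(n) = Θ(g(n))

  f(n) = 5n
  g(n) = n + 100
True

f(n) = 5n and g(n) = n + 100 are both O(n).
Since they have the same asymptotic growth rate, f(n) = Θ(g(n)) is true.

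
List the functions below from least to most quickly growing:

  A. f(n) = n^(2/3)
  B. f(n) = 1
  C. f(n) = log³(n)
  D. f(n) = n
B < C < A < D

Comparing growth rates:
B = 1 is O(1)
C = log³(n) is O(log³ n)
A = n^(2/3) is O(n^(2/3))
D = n is O(n)

Therefore, the order from slowest to fastest is: B < C < A < D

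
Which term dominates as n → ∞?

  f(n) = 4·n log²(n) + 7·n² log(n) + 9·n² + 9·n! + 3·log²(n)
9·n!

Looking at each term:
  - 4·n log²(n) is O(n log² n)
  - 7·n² log(n) is O(n² log n)
  - 9·n² is O(n²)
  - 9·n! is O(n!)
  - 3·log²(n) is O(log² n)

The term 9·n! (O(n!)) grows fastest and dominates all others.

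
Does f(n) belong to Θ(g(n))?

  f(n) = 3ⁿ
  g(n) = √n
False

f(n) = 3ⁿ is O(3ⁿ), and g(n) = √n is O(√n).
Since they have different growth rates, f(n) = Θ(g(n)) is false.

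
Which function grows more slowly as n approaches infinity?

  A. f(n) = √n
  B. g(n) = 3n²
A

f(n) = √n is O(√n), while g(n) = 3n² is O(n²).
Since O(√n) grows slower than O(n²), f(n) is dominated.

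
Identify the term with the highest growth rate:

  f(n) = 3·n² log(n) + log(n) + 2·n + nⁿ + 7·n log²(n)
nⁿ

Looking at each term:
  - 3·n² log(n) is O(n² log n)
  - log(n) is O(log n)
  - 2·n is O(n)
  - nⁿ is O(nⁿ)
  - 7·n log²(n) is O(n log² n)

The term nⁿ (O(nⁿ)) grows fastest and dominates all others.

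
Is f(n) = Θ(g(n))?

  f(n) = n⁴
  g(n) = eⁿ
False

f(n) = n⁴ is O(n⁴), and g(n) = eⁿ is O(eⁿ).
Since they have different growth rates, f(n) = Θ(g(n)) is false.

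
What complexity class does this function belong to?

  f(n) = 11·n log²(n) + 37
O(n log² n)

The dominant term in 11·n log²(n) + 37 is 11·n log²(n), which is Θ(n log² n).
Lower-order terms (37) are asymptotically negligible.
Constants are absorbed, so the tightest bound is O(n log² n).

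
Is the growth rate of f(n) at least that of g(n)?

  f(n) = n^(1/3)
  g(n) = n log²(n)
False

f(n) = n^(1/3) is O(n^(1/3)), and g(n) = n log²(n) is O(n log² n).
Since O(n^(1/3)) grows slower than O(n log² n), f(n) = Ω(g(n)) is false.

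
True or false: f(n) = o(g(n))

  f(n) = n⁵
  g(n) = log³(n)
False

f(n) = n⁵ is O(n⁵), and g(n) = log³(n) is O(log³ n).
Since O(n⁵) grows faster than or equal to O(log³ n), f(n) = o(g(n)) is false.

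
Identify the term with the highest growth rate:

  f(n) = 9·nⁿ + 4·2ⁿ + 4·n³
9·nⁿ

Looking at each term:
  - 9·nⁿ is O(nⁿ)
  - 4·2ⁿ is O(2ⁿ)
  - 4·n³ is O(n³)

The term 9·nⁿ (O(nⁿ)) grows fastest and dominates all others.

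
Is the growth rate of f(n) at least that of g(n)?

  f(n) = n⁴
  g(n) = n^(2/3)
True

f(n) = n⁴ is O(n⁴), and g(n) = n^(2/3) is O(n^(2/3)).
Since O(n⁴) grows at least as fast as O(n^(2/3)), f(n) = Ω(g(n)) is true.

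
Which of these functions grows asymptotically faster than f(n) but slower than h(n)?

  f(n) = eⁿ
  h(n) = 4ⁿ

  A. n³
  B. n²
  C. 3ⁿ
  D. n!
C

We need g(n) with eⁿ = o(g(n)) and g(n) = o(4ⁿ), i.e. O(eⁿ) ≺ g ≺ O(4ⁿ).
Check each option:
  A. n³ — O(n³) does not grow strictly faster than f(n)
  B. n² — O(n²) does not grow strictly faster than f(n)
  C. 3ⁿ — O(3ⁿ) is strictly between O(eⁿ) and O(4ⁿ) ✓
  D. n! — O(n!) does not grow strictly slower than h(n)

Only option C (3ⁿ) lies strictly between.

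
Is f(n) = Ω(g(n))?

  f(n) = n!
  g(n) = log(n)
True

f(n) = n! is O(n!), and g(n) = log(n) is O(log n).
Since O(n!) grows at least as fast as O(log n), f(n) = Ω(g(n)) is true.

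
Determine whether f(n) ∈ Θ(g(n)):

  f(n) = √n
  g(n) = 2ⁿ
False

f(n) = √n is O(√n), and g(n) = 2ⁿ is O(2ⁿ).
Since they have different growth rates, f(n) = Θ(g(n)) is false.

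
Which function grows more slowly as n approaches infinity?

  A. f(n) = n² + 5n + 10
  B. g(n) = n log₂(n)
B

f(n) = n² + 5n + 10 is O(n²), while g(n) = n log₂(n) is O(n log n).
Since O(n log n) grows slower than O(n²), g(n) is dominated.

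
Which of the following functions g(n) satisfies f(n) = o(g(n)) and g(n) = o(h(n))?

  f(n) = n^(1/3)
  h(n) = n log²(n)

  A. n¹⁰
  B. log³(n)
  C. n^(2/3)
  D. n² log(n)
C

We need g(n) with n^(1/3) = o(g(n)) and g(n) = o(n log²(n)), i.e. O(n^(1/3)) ≺ g ≺ O(n log² n).
Check each option:
  A. n¹⁰ — O(n¹⁰) does not grow strictly slower than h(n)
  B. log³(n) — O(log³ n) does not grow strictly faster than f(n)
  C. n^(2/3) — O(n^(2/3)) is strictly between O(n^(1/3)) and O(n log² n) ✓
  D. n² log(n) — O(n² log n) does not grow strictly slower than h(n)

Only option C (n^(2/3)) lies strictly between.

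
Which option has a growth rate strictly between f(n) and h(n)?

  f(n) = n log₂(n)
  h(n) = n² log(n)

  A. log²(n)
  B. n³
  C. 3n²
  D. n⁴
C

We need g(n) with n log₂(n) = o(g(n)) and g(n) = o(n² log(n)), i.e. O(n log n) ≺ g ≺ O(n² log n).
Check each option:
  A. log²(n) — O(log² n) does not grow strictly faster than f(n)
  B. n³ — O(n³) does not grow strictly slower than h(n)
  C. 3n² — O(n²) is strictly between O(n log n) and O(n² log n) ✓
  D. n⁴ — O(n⁴) does not grow strictly slower than h(n)

Only option C (3n²) lies strictly between.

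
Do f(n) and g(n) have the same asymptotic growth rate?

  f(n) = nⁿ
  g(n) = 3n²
False

f(n) = nⁿ is O(nⁿ), and g(n) = 3n² is O(n²).
Since they have different growth rates, f(n) = Θ(g(n)) is false.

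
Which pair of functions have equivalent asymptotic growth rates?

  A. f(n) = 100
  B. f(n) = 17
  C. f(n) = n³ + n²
A and B

Examining each function:
  A. 100 is O(1)
  B. 17 is O(1)
  C. n³ + n² is O(n³)

Functions A and B both have the same complexity class.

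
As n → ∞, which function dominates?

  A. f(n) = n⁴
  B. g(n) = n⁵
B

f(n) = n⁴ is O(n⁴), while g(n) = n⁵ is O(n⁵).
Since O(n⁵) grows faster than O(n⁴), g(n) dominates.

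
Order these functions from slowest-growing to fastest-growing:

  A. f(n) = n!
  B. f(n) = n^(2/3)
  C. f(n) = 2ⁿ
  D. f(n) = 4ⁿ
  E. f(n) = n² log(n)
B < E < C < D < A

Comparing growth rates:
B = n^(2/3) is O(n^(2/3))
E = n² log(n) is O(n² log n)
C = 2ⁿ is O(2ⁿ)
D = 4ⁿ is O(4ⁿ)
A = n! is O(n!)

Therefore, the order from slowest to fastest is: B < E < C < D < A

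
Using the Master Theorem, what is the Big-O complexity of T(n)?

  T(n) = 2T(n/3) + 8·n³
Θ(n³)

Master Theorem: a = 2, b = 3, f(n) = 8·n³.
Compute the critical exponent d = log₃(2) = 0.631.
Compare f(n) = Θ(n³) against n^d:
  k = 3 > d = 0.631, so f(n) = Ω(n^(d+ε)) — Case 3.
  Regularity: a·(n/b)^3/n^3 = a/b^3 = 2/27 < 1 ✓.
  The top-level work dominates: T(n) = Θ(f(n)) = Θ(n³).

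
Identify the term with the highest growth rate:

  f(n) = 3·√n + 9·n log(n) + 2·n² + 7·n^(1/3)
2·n²

Looking at each term:
  - 3·√n is O(√n)
  - 9·n log(n) is O(n log n)
  - 2·n² is O(n²)
  - 7·n^(1/3) is O(n^(1/3))

The term 2·n² (O(n²)) grows fastest and dominates all others.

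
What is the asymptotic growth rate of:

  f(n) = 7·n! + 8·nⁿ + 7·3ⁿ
Θ(nⁿ)

Order the terms by growth rate: 7·3ⁿ ≺ 7·n! ≺ 8·nⁿ.
The fastest-growing term 8·nⁿ dominates as n → ∞; dropping its constant factor gives Θ(nⁿ).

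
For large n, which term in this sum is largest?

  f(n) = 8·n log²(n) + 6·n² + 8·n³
8·n³

Looking at each term:
  - 8·n log²(n) is O(n log² n)
  - 6·n² is O(n²)
  - 8·n³ is O(n³)

The term 8·n³ (O(n³)) grows fastest and dominates all others.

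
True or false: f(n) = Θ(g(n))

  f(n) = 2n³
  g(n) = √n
False

f(n) = 2n³ is O(n³), and g(n) = √n is O(√n).
Since they have different growth rates, f(n) = Θ(g(n)) is false.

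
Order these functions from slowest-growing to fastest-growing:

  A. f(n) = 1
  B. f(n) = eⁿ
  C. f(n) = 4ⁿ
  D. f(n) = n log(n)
A < D < B < C

Comparing growth rates:
A = 1 is O(1)
D = n log(n) is O(n log n)
B = eⁿ is O(eⁿ)
C = 4ⁿ is O(4ⁿ)

Therefore, the order from slowest to fastest is: A < D < B < C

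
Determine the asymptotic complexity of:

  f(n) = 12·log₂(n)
O(log n)

The dominant term in 12·log₂(n) is 12·log₂(n), which is Θ(log n).
Constants are absorbed, so the tightest bound is O(log n).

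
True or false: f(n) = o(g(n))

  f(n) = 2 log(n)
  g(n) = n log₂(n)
True

f(n) = 2 log(n) is O(log n), and g(n) = n log₂(n) is O(n log n).
Since O(log n) grows strictly slower than O(n log n), f(n) = o(g(n)) is true.
This means lim(n→∞) f(n)/g(n) = 0.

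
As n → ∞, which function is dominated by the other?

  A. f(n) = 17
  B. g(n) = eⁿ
A

f(n) = 17 is O(1), while g(n) = eⁿ is O(eⁿ).
Since O(1) grows slower than O(eⁿ), f(n) is dominated.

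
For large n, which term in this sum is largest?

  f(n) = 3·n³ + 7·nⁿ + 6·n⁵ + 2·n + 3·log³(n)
7·nⁿ

Looking at each term:
  - 3·n³ is O(n³)
  - 7·nⁿ is O(nⁿ)
  - 6·n⁵ is O(n⁵)
  - 2·n is O(n)
  - 3·log³(n) is O(log³ n)

The term 7·nⁿ (O(nⁿ)) grows fastest and dominates all others.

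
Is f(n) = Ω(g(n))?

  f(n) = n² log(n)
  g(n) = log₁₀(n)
True

f(n) = n² log(n) is O(n² log n), and g(n) = log₁₀(n) is O(log n).
Since O(n² log n) grows at least as fast as O(log n), f(n) = Ω(g(n)) is true.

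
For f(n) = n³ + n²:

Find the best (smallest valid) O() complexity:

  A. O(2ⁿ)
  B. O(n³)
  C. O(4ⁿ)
B

f(n) = n³ + n² is O(n³).
All listed options are valid Big-O bounds (upper bounds),
but O(n³) is the tightest (smallest valid bound).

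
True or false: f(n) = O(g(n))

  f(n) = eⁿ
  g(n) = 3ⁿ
True

f(n) = eⁿ is O(eⁿ), and g(n) = 3ⁿ is O(3ⁿ).
Since O(eⁿ) ⊆ O(3ⁿ) (f grows no faster than g), f(n) = O(g(n)) is true.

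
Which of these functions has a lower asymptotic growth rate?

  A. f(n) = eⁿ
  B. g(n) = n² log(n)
B

f(n) = eⁿ is O(eⁿ), while g(n) = n² log(n) is O(n² log n).
Since O(n² log n) grows slower than O(eⁿ), g(n) is dominated.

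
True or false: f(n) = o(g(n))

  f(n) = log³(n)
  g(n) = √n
True

f(n) = log³(n) is O(log³ n), and g(n) = √n is O(√n).
Since O(log³ n) grows strictly slower than O(√n), f(n) = o(g(n)) is true.
This means lim(n→∞) f(n)/g(n) = 0.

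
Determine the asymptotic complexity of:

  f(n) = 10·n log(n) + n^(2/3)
O(n log n)

The dominant term in 10·n log(n) + n^(2/3) is 10·n log(n), which is Θ(n log n).
Lower-order terms (n^(2/3)) are asymptotically negligible.
Constants are absorbed, so the tightest bound is O(n log n).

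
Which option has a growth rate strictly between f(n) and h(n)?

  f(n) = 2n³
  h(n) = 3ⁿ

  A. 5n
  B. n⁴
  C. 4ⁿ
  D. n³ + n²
B

We need g(n) with 2n³ = o(g(n)) and g(n) = o(3ⁿ), i.e. O(n³) ≺ g ≺ O(3ⁿ).
Check each option:
  A. 5n — O(n) does not grow strictly faster than f(n)
  B. n⁴ — O(n⁴) is strictly between O(n³) and O(3ⁿ) ✓
  C. 4ⁿ — O(4ⁿ) does not grow strictly slower than h(n)
  D. n³ + n² — O(n³) does not grow strictly faster than f(n)

Only option B (n⁴) lies strictly between.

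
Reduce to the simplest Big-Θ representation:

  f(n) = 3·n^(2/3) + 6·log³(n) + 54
Θ(n^(2/3))

Order the terms by growth rate: 54 ≺ 6·log³(n) ≺ 3·n^(2/3).
The fastest-growing term 3·n^(2/3) dominates as n → ∞; dropping its constant factor gives Θ(n^(2/3)).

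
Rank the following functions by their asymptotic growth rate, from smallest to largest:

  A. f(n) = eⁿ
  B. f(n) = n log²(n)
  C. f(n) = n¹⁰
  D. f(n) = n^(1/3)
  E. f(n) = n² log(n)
D < B < E < C < A

Comparing growth rates:
D = n^(1/3) is O(n^(1/3))
B = n log²(n) is O(n log² n)
E = n² log(n) is O(n² log n)
C = n¹⁰ is O(n¹⁰)
A = eⁿ is O(eⁿ)

Therefore, the order from slowest to fastest is: D < B < E < C < A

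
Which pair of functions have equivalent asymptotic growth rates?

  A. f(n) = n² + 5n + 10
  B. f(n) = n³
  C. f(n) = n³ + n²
B and C

Examining each function:
  A. n² + 5n + 10 is O(n²)
  B. n³ is O(n³)
  C. n³ + n² is O(n³)

Functions B and C both have the same complexity class.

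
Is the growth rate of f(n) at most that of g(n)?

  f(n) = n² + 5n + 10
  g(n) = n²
True

f(n) = n² + 5n + 10 and g(n) = n² are both O(n²).
Big-O permits equal growth rates (f ≤ c·g for some c), so f(n) = O(g(n)) is true.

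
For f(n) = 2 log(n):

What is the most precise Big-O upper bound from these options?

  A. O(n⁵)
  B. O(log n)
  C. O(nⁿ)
B

f(n) = 2 log(n) is O(log n).
All listed options are valid Big-O bounds (upper bounds),
but O(log n) is the tightest (smallest valid bound).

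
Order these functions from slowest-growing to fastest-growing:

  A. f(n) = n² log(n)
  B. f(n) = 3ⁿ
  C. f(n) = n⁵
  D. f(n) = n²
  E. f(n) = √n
E < D < A < C < B

Comparing growth rates:
E = √n is O(√n)
D = n² is O(n²)
A = n² log(n) is O(n² log n)
C = n⁵ is O(n⁵)
B = 3ⁿ is O(3ⁿ)

Therefore, the order from slowest to fastest is: E < D < A < C < B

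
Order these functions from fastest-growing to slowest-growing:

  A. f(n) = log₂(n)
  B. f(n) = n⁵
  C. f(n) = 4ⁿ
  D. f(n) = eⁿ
C > D > B > A

Comparing growth rates:
C = 4ⁿ is O(4ⁿ)
D = eⁿ is O(eⁿ)
B = n⁵ is O(n⁵)
A = log₂(n) is O(log n)

Therefore, the order from fastest to slowest is: C > D > B > A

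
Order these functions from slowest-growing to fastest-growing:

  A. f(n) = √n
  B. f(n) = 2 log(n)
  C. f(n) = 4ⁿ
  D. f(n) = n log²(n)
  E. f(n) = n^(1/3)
B < E < A < D < C

Comparing growth rates:
B = 2 log(n) is O(log n)
E = n^(1/3) is O(n^(1/3))
A = √n is O(√n)
D = n log²(n) is O(n log² n)
C = 4ⁿ is O(4ⁿ)

Therefore, the order from slowest to fastest is: B < E < A < D < C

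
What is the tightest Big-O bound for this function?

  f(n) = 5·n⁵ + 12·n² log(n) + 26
O(n⁵)

The dominant term in 5·n⁵ + 12·n² log(n) + 26 is 5·n⁵, which is Θ(n⁵).
Lower-order terms (12·n² log(n), 26) are asymptotically negligible.
Constants are absorbed, so the tightest bound is O(n⁵).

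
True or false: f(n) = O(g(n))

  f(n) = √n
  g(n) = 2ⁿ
True

f(n) = √n is O(√n), and g(n) = 2ⁿ is O(2ⁿ).
Since O(√n) ⊆ O(2ⁿ) (f grows no faster than g), f(n) = O(g(n)) is true.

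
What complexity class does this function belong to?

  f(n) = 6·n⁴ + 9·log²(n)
O(n⁴)

The dominant term in 6·n⁴ + 9·log²(n) is 6·n⁴, which is Θ(n⁴).
Lower-order terms (9·log²(n)) are asymptotically negligible.
Constants are absorbed, so the tightest bound is O(n⁴).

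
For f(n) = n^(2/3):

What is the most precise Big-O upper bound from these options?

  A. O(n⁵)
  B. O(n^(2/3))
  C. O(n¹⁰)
B

f(n) = n^(2/3) is O(n^(2/3)).
All listed options are valid Big-O bounds (upper bounds),
but O(n^(2/3)) is the tightest (smallest valid bound).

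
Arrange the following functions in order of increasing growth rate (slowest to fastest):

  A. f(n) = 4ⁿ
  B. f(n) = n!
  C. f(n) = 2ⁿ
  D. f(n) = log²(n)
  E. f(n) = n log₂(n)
D < E < C < A < B

Comparing growth rates:
D = log²(n) is O(log² n)
E = n log₂(n) is O(n log n)
C = 2ⁿ is O(2ⁿ)
A = 4ⁿ is O(4ⁿ)
B = n! is O(n!)

Therefore, the order from slowest to fastest is: D < E < C < A < B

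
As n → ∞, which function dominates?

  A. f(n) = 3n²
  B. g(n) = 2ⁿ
B

f(n) = 3n² is O(n²), while g(n) = 2ⁿ is O(2ⁿ).
Since O(2ⁿ) grows faster than O(n²), g(n) dominates.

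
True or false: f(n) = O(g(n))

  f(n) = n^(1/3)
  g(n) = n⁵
True

f(n) = n^(1/3) is O(n^(1/3)), and g(n) = n⁵ is O(n⁵).
Since O(n^(1/3)) ⊆ O(n⁵) (f grows no faster than g), f(n) = O(g(n)) is true.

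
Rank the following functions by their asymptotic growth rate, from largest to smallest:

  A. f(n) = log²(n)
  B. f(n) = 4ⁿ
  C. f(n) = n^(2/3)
B > C > A

Comparing growth rates:
B = 4ⁿ is O(4ⁿ)
C = n^(2/3) is O(n^(2/3))
A = log²(n) is O(log² n)

Therefore, the order from fastest to slowest is: B > C > A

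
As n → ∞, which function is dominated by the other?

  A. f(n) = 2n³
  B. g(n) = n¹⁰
A

f(n) = 2n³ is O(n³), while g(n) = n¹⁰ is O(n¹⁰).
Since O(n³) grows slower than O(n¹⁰), f(n) is dominated.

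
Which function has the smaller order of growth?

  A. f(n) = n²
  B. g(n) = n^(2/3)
B

f(n) = n² is O(n²), while g(n) = n^(2/3) is O(n^(2/3)).
Since O(n^(2/3)) grows slower than O(n²), g(n) is dominated.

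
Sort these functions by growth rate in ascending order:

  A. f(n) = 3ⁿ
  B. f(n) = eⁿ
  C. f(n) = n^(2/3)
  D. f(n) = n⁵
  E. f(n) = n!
C < D < B < A < E

Comparing growth rates:
C = n^(2/3) is O(n^(2/3))
D = n⁵ is O(n⁵)
B = eⁿ is O(eⁿ)
A = 3ⁿ is O(3ⁿ)
E = n! is O(n!)

Therefore, the order from slowest to fastest is: C < D < B < A < E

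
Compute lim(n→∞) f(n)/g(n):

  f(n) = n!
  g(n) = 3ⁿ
∞

Since n! (O(n!)) grows faster than 3ⁿ (O(3ⁿ)),
the ratio f(n)/g(n) → ∞ as n → ∞.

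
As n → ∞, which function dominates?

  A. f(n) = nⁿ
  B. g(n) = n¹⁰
A

f(n) = nⁿ is O(nⁿ), while g(n) = n¹⁰ is O(n¹⁰).
Since O(nⁿ) grows faster than O(n¹⁰), f(n) dominates.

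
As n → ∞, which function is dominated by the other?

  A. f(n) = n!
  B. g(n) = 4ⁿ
B

f(n) = n! is O(n!), while g(n) = 4ⁿ is O(4ⁿ).
Since O(4ⁿ) grows slower than O(n!), g(n) is dominated.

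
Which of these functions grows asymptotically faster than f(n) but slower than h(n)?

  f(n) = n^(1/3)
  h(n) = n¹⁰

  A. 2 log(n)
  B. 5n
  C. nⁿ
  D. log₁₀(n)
B

We need g(n) with n^(1/3) = o(g(n)) and g(n) = o(n¹⁰), i.e. O(n^(1/3)) ≺ g ≺ O(n¹⁰).
Check each option:
  A. 2 log(n) — O(log n) does not grow strictly faster than f(n)
  B. 5n — O(n) is strictly between O(n^(1/3)) and O(n¹⁰) ✓
  C. nⁿ — O(nⁿ) does not grow strictly slower than h(n)
  D. log₁₀(n) — O(log n) does not grow strictly faster than f(n)

Only option B (5n) lies strictly between.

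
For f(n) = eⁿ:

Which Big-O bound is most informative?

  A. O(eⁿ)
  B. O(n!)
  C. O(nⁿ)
A

f(n) = eⁿ is O(eⁿ).
All listed options are valid Big-O bounds (upper bounds),
but O(eⁿ) is the tightest (smallest valid bound).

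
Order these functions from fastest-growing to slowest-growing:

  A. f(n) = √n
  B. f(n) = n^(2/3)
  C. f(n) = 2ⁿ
C > B > A

Comparing growth rates:
C = 2ⁿ is O(2ⁿ)
B = n^(2/3) is O(n^(2/3))
A = √n is O(√n)

Therefore, the order from fastest to slowest is: C > B > A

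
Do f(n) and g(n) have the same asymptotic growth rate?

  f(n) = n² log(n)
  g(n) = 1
False

f(n) = n² log(n) is O(n² log n), and g(n) = 1 is O(1).
Since they have different growth rates, f(n) = Θ(g(n)) is false.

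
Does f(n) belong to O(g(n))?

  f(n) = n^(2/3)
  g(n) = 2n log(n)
True

f(n) = n^(2/3) is O(n^(2/3)), and g(n) = 2n log(n) is O(n log n).
Since O(n^(2/3)) ⊆ O(n log n) (f grows no faster than g), f(n) = O(g(n)) is true.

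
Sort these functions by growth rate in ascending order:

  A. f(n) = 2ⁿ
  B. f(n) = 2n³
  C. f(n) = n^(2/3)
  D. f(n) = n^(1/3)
D < C < B < A

Comparing growth rates:
D = n^(1/3) is O(n^(1/3))
C = n^(2/3) is O(n^(2/3))
B = 2n³ is O(n³)
A = 2ⁿ is O(2ⁿ)

Therefore, the order from slowest to fastest is: D < C < B < A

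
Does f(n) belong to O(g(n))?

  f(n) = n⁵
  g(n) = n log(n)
False

f(n) = n⁵ is O(n⁵), and g(n) = n log(n) is O(n log n).
Since O(n⁵) grows faster than O(n log n), f(n) = O(g(n)) is false.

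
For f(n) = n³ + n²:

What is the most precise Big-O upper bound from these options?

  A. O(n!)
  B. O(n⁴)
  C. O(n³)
C

f(n) = n³ + n² is O(n³).
All listed options are valid Big-O bounds (upper bounds),
but O(n³) is the tightest (smallest valid bound).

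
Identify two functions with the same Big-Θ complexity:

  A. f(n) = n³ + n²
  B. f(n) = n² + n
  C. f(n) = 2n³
A and C

Examining each function:
  A. n³ + n² is O(n³)
  B. n² + n is O(n²)
  C. 2n³ is O(n³)

Functions A and C both have the same complexity class.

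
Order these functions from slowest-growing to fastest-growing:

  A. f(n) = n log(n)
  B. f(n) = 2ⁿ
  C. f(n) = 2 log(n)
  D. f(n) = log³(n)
C < D < A < B

Comparing growth rates:
C = 2 log(n) is O(log n)
D = log³(n) is O(log³ n)
A = n log(n) is O(n log n)
B = 2ⁿ is O(2ⁿ)

Therefore, the order from slowest to fastest is: C < D < A < B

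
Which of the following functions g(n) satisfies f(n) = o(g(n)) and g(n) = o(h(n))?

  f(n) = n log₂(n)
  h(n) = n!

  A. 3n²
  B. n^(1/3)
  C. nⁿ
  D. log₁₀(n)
A

We need g(n) with n log₂(n) = o(g(n)) and g(n) = o(n!), i.e. O(n log n) ≺ g ≺ O(n!).
Check each option:
  A. 3n² — O(n²) is strictly between O(n log n) and O(n!) ✓
  B. n^(1/3) — O(n^(1/3)) does not grow strictly faster than f(n)
  C. nⁿ — O(nⁿ) does not grow strictly slower than h(n)
  D. log₁₀(n) — O(log n) does not grow strictly faster than f(n)

Only option A (3n²) lies strictly between.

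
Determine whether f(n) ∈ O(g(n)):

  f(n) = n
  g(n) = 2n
True

f(n) = n and g(n) = 2n are both O(n).
Big-O permits equal growth rates (f ≤ c·g for some c), so f(n) = O(g(n)) is true.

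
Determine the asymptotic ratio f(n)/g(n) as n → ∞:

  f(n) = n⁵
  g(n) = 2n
∞

Since n⁵ (O(n⁵)) grows faster than 2n (O(n)),
the ratio f(n)/g(n) → ∞ as n → ∞.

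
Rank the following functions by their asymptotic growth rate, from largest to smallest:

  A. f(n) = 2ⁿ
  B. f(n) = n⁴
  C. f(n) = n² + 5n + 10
A > B > C

Comparing growth rates:
A = 2ⁿ is O(2ⁿ)
B = n⁴ is O(n⁴)
C = n² + 5n + 10 is O(n²)

Therefore, the order from fastest to slowest is: A > B > C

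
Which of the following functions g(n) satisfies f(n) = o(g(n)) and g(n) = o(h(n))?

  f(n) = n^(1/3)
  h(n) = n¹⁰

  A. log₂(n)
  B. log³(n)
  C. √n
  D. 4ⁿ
C

We need g(n) with n^(1/3) = o(g(n)) and g(n) = o(n¹⁰), i.e. O(n^(1/3)) ≺ g ≺ O(n¹⁰).
Check each option:
  A. log₂(n) — O(log n) does not grow strictly faster than f(n)
  B. log³(n) — O(log³ n) does not grow strictly faster than f(n)
  C. √n — O(√n) is strictly between O(n^(1/3)) and O(n¹⁰) ✓
  D. 4ⁿ — O(4ⁿ) does not grow strictly slower than h(n)

Only option C (√n) lies strictly between.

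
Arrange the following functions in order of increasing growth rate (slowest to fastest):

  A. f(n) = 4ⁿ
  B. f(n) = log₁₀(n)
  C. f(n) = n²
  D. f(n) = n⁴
B < C < D < A

Comparing growth rates:
B = log₁₀(n) is O(log n)
C = n² is O(n²)
D = n⁴ is O(n⁴)
A = 4ⁿ is O(4ⁿ)

Therefore, the order from slowest to fastest is: B < C < D < A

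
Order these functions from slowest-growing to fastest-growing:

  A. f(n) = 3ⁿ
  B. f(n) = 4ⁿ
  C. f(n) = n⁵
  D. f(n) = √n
D < C < A < B

Comparing growth rates:
D = √n is O(√n)
C = n⁵ is O(n⁵)
A = 3ⁿ is O(3ⁿ)
B = 4ⁿ is O(4ⁿ)

Therefore, the order from slowest to fastest is: D < C < A < B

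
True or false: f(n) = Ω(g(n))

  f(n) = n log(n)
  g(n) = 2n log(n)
True

f(n) = n log(n) and g(n) = 2n log(n) are both O(n log n).
Big-Ω permits equal growth rates (f ≥ c·g for some c > 0), so f(n) = Ω(g(n)) is true.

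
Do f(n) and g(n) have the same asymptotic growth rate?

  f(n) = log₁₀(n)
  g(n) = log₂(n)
True

f(n) = log₁₀(n) and g(n) = log₂(n) are both O(log n).
Since they have the same asymptotic growth rate, f(n) = Θ(g(n)) is true.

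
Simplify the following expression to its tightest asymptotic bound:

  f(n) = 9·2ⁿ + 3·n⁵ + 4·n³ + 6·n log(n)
Θ(2ⁿ)

Order the terms by growth rate: 6·n log(n) ≺ 4·n³ ≺ 3·n⁵ ≺ 9·2ⁿ.
The fastest-growing term 9·2ⁿ dominates as n → ∞; dropping its constant factor gives Θ(2ⁿ).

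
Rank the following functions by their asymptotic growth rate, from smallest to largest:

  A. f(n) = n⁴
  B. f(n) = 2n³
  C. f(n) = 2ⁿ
B < A < C

Comparing growth rates:
B = 2n³ is O(n³)
A = n⁴ is O(n⁴)
C = 2ⁿ is O(2ⁿ)

Therefore, the order from slowest to fastest is: B < A < C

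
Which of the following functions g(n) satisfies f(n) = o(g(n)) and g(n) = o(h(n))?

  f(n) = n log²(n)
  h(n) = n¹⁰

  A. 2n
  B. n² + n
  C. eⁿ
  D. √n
B

We need g(n) with n log²(n) = o(g(n)) and g(n) = o(n¹⁰), i.e. O(n log² n) ≺ g ≺ O(n¹⁰).
Check each option:
  A. 2n — O(n) does not grow strictly faster than f(n)
  B. n² + n — O(n²) is strictly between O(n log² n) and O(n¹⁰) ✓
  C. eⁿ — O(eⁿ) does not grow strictly slower than h(n)
  D. √n — O(√n) does not grow strictly faster than f(n)

Only option B (n² + n) lies strictly between.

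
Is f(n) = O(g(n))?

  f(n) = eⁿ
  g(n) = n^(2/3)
False

f(n) = eⁿ is O(eⁿ), and g(n) = n^(2/3) is O(n^(2/3)).
Since O(eⁿ) grows faster than O(n^(2/3)), f(n) = O(g(n)) is false.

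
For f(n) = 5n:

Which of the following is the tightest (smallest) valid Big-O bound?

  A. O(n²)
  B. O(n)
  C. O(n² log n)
B

f(n) = 5n is O(n).
All listed options are valid Big-O bounds (upper bounds),
but O(n) is the tightest (smallest valid bound).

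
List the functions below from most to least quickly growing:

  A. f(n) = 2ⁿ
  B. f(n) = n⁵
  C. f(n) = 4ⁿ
C > A > B

Comparing growth rates:
C = 4ⁿ is O(4ⁿ)
A = 2ⁿ is O(2ⁿ)
B = n⁵ is O(n⁵)

Therefore, the order from fastest to slowest is: C > A > B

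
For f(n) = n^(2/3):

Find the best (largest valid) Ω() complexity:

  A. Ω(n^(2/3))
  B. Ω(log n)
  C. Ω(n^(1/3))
A

f(n) = n^(2/3) is Ω(n^(2/3)).
All listed options are valid Big-Ω bounds (lower bounds),
but Ω(n^(2/3)) is the tightest (largest valid bound).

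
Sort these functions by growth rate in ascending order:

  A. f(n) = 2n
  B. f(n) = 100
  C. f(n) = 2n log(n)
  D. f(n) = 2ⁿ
B < A < C < D

Comparing growth rates:
B = 100 is O(1)
A = 2n is O(n)
C = 2n log(n) is O(n log n)
D = 2ⁿ is O(2ⁿ)

Therefore, the order from slowest to fastest is: B < A < C < D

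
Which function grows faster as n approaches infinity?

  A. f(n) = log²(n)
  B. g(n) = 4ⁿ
B

f(n) = log²(n) is O(log² n), while g(n) = 4ⁿ is O(4ⁿ).
Since O(4ⁿ) grows faster than O(log² n), g(n) dominates.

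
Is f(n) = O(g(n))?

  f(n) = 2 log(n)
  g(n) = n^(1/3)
True

f(n) = 2 log(n) is O(log n), and g(n) = n^(1/3) is O(n^(1/3)).
Since O(log n) ⊆ O(n^(1/3)) (f grows no faster than g), f(n) = O(g(n)) is true.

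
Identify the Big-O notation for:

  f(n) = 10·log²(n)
O(log² n)

The dominant term in 10·log²(n) is 10·log²(n), which is Θ(log² n).
Constants are absorbed, so the tightest bound is O(log² n).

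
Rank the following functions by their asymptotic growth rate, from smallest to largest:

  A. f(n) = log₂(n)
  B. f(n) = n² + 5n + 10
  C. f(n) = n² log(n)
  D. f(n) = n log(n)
A < D < B < C

Comparing growth rates:
A = log₂(n) is O(log n)
D = n log(n) is O(n log n)
B = n² + 5n + 10 is O(n²)
C = n² log(n) is O(n² log n)

Therefore, the order from slowest to fastest is: A < D < B < C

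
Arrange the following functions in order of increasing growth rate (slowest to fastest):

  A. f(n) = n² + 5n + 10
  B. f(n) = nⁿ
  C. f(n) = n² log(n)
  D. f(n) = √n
D < A < C < B

Comparing growth rates:
D = √n is O(√n)
A = n² + 5n + 10 is O(n²)
C = n² log(n) is O(n² log n)
B = nⁿ is O(nⁿ)

Therefore, the order from slowest to fastest is: D < A < C < B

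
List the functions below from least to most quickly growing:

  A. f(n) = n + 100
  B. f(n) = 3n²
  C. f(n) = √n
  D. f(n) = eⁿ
C < A < B < D

Comparing growth rates:
C = √n is O(√n)
A = n + 100 is O(n)
B = 3n² is O(n²)
D = eⁿ is O(eⁿ)

Therefore, the order from slowest to fastest is: C < A < B < D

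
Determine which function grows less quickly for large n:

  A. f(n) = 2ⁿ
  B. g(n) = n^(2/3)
B

f(n) = 2ⁿ is O(2ⁿ), while g(n) = n^(2/3) is O(n^(2/3)).
Since O(n^(2/3)) grows slower than O(2ⁿ), g(n) is dominated.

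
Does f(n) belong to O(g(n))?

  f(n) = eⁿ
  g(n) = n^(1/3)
False

f(n) = eⁿ is O(eⁿ), and g(n) = n^(1/3) is O(n^(1/3)).
Since O(eⁿ) grows faster than O(n^(1/3)), f(n) = O(g(n)) is false.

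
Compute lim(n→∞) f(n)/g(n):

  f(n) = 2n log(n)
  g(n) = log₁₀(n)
∞

Since 2n log(n) (O(n log n)) grows faster than log₁₀(n) (O(log n)),
the ratio f(n)/g(n) → ∞ as n → ∞.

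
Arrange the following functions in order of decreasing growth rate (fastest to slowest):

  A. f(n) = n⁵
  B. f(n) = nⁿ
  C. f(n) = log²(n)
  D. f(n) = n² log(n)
B > A > D > C

Comparing growth rates:
B = nⁿ is O(nⁿ)
A = n⁵ is O(n⁵)
D = n² log(n) is O(n² log n)
C = log²(n) is O(log² n)

Therefore, the order from fastest to slowest is: B > A > D > C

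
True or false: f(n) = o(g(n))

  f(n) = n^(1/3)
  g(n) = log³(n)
False

f(n) = n^(1/3) is O(n^(1/3)), and g(n) = log³(n) is O(log³ n).
Since O(n^(1/3)) grows faster than or equal to O(log³ n), f(n) = o(g(n)) is false.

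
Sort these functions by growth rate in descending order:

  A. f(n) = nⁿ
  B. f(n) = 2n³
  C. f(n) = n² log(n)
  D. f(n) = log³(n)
A > B > C > D

Comparing growth rates:
A = nⁿ is O(nⁿ)
B = 2n³ is O(n³)
C = n² log(n) is O(n² log n)
D = log³(n) is O(log³ n)

Therefore, the order from fastest to slowest is: A > B > C > D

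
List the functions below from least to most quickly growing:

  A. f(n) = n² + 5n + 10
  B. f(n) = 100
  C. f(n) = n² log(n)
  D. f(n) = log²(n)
B < D < A < C

Comparing growth rates:
B = 100 is O(1)
D = log²(n) is O(log² n)
A = n² + 5n + 10 is O(n²)
C = n² log(n) is O(n² log n)

Therefore, the order from slowest to fastest is: B < D < A < C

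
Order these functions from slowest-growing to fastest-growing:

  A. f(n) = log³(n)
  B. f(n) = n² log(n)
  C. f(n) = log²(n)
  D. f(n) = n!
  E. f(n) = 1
E < C < A < B < D

Comparing growth rates:
E = 1 is O(1)
C = log²(n) is O(log² n)
A = log³(n) is O(log³ n)
B = n² log(n) is O(n² log n)
D = n! is O(n!)

Therefore, the order from slowest to fastest is: E < C < A < B < D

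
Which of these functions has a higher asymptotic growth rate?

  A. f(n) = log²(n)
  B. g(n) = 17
A

f(n) = log²(n) is O(log² n), while g(n) = 17 is O(1).
Since O(log² n) grows faster than O(1), f(n) dominates.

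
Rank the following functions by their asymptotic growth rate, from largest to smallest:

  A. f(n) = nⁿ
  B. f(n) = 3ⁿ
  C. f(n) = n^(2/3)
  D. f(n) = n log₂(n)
A > B > D > C

Comparing growth rates:
A = nⁿ is O(nⁿ)
B = 3ⁿ is O(3ⁿ)
D = n log₂(n) is O(n log n)
C = n^(2/3) is O(n^(2/3))

Therefore, the order from fastest to slowest is: A > B > D > C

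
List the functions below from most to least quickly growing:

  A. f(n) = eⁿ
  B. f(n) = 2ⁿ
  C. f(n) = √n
A > B > C

Comparing growth rates:
A = eⁿ is O(eⁿ)
B = 2ⁿ is O(2ⁿ)
C = √n is O(√n)

Therefore, the order from fastest to slowest is: A > B > C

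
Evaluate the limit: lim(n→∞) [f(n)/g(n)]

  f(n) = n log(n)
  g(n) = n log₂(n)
log(2)

Since n log(n) and n log₂(n) have the same growth rate (O(n log n)),
the ratio converges to a constant: log(2).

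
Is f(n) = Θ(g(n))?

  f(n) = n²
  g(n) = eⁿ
False

f(n) = n² is O(n²), and g(n) = eⁿ is O(eⁿ).
Since they have different growth rates, f(n) = Θ(g(n)) is false.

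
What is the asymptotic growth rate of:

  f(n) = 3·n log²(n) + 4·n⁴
Θ(n⁴)

Order the terms by growth rate: 3·n log²(n) ≺ 4·n⁴.
The fastest-growing term 4·n⁴ dominates as n → ∞; dropping its constant factor gives Θ(n⁴).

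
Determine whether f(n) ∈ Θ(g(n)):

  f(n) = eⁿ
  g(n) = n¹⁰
False

f(n) = eⁿ is O(eⁿ), and g(n) = n¹⁰ is O(n¹⁰).
Since they have different growth rates, f(n) = Θ(g(n)) is false.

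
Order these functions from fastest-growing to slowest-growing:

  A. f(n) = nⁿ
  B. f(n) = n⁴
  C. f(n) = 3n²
A > B > C

Comparing growth rates:
A = nⁿ is O(nⁿ)
B = n⁴ is O(n⁴)
C = 3n² is O(n²)

Therefore, the order from fastest to slowest is: A > B > C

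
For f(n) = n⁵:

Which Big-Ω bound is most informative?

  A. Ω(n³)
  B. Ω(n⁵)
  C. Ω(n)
B

f(n) = n⁵ is Ω(n⁵).
All listed options are valid Big-Ω bounds (lower bounds),
but Ω(n⁵) is the tightest (largest valid bound).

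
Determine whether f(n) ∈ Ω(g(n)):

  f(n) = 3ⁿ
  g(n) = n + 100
True

f(n) = 3ⁿ is O(3ⁿ), and g(n) = n + 100 is O(n).
Since O(3ⁿ) grows at least as fast as O(n), f(n) = Ω(g(n)) is true.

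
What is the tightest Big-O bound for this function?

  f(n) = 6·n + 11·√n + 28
O(n)

The dominant term in 6·n + 11·√n + 28 is 6·n, which is Θ(n).
Lower-order terms (11·√n, 28) are asymptotically negligible.
Constants are absorbed, so the tightest bound is O(n).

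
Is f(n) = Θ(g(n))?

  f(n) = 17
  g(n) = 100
True

f(n) = 17 and g(n) = 100 are both O(1).
Since they have the same asymptotic growth rate, f(n) = Θ(g(n)) is true.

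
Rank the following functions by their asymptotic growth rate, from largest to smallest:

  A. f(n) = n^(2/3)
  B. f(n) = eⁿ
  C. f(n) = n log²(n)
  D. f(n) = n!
D > B > C > A

Comparing growth rates:
D = n! is O(n!)
B = eⁿ is O(eⁿ)
C = n log²(n) is O(n log² n)
A = n^(2/3) is O(n^(2/3))

Therefore, the order from fastest to slowest is: D > B > C > A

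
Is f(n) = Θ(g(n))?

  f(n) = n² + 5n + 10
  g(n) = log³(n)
False

f(n) = n² + 5n + 10 is O(n²), and g(n) = log³(n) is O(log³ n).
Since they have different growth rates, f(n) = Θ(g(n)) is false.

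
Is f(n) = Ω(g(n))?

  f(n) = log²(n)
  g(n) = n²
False

f(n) = log²(n) is O(log² n), and g(n) = n² is O(n²).
Since O(log² n) grows slower than O(n²), f(n) = Ω(g(n)) is false.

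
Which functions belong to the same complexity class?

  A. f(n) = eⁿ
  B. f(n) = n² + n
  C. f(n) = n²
B and C

Examining each function:
  A. eⁿ is O(eⁿ)
  B. n² + n is O(n²)
  C. n² is O(n²)

Functions B and C both have the same complexity class.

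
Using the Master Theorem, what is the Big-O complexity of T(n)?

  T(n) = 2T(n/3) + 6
Θ(n^log₃(2))

Master Theorem: a = 2, b = 3, f(n) = 6.
Compute the critical exponent d = log₃(2) = 0.631.
Compare f(n) = Θ(1) against n^d:
  k = 0 < d = 0.631, so f(n) = O(n^(d-ε)) — Case 1.
  The recursion cost dominates: T(n) = Θ(n^d) = Θ(n^log₃(2)).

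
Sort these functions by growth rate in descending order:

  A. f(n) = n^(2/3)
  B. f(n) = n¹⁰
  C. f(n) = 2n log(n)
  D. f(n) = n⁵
B > D > C > A

Comparing growth rates:
B = n¹⁰ is O(n¹⁰)
D = n⁵ is O(n⁵)
C = 2n log(n) is O(n log n)
A = n^(2/3) is O(n^(2/3))

Therefore, the order from fastest to slowest is: B > D > C > A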